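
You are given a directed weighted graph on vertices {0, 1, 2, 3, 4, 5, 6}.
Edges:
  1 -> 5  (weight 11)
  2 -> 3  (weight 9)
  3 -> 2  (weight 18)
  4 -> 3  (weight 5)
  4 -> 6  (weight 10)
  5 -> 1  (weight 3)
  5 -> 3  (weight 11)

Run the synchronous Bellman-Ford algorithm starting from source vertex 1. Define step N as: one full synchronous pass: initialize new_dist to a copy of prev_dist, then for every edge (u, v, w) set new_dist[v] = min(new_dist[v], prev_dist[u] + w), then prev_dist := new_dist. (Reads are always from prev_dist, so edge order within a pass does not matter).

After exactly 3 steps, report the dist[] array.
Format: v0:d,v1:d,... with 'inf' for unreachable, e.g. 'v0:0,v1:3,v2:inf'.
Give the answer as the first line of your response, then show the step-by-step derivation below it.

v0:inf,v1:0,v2:40,v3:22,v4:inf,v5:11,v6:inf

step 1: dist = v0:inf,v1:0,v2:inf,v3:inf,v4:inf,v5:11,v6:inf
step 2: dist = v0:inf,v1:0,v2:inf,v3:22,v4:inf,v5:11,v6:inf
step 3: dist = v0:inf,v1:0,v2:40,v3:22,v4:inf,v5:11,v6:inf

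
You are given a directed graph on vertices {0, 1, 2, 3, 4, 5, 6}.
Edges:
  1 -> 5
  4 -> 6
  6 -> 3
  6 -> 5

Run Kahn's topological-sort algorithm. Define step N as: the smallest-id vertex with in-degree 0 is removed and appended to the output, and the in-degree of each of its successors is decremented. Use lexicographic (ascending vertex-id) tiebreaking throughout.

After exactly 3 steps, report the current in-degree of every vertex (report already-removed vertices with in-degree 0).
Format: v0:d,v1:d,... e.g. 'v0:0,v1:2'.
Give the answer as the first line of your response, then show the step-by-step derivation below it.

v0:0,v1:0,v2:0,v3:1,v4:0,v5:1,v6:1

step 1: output 0; order=[0]; indeg=(0,0,0,1,0,2,1)
step 2: output 1; order=[0,1]; indeg=(0,0,0,1,0,1,1)
step 3: output 2; order=[0,1,2]; indeg=(0,0,0,1,0,1,1)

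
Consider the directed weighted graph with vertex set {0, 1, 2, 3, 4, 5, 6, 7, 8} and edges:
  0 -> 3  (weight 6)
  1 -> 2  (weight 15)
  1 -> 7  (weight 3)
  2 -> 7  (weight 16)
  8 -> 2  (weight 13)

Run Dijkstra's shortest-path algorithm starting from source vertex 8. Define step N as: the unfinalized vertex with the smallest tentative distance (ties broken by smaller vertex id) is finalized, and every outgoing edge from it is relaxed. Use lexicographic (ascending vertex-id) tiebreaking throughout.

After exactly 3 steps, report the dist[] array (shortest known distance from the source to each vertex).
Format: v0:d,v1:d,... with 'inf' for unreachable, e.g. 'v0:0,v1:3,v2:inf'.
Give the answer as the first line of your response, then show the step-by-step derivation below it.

v0:inf,v1:inf,v2:13,v3:inf,v4:inf,v5:inf,v6:inf,v7:29,v8:0

step 1: dist = v0:inf,v1:inf,v2:13,v3:inf,v4:inf,v5:inf,v6:inf,v7:inf,v8:0
step 2: dist = v0:inf,v1:inf,v2:13,v3:inf,v4:inf,v5:inf,v6:inf,v7:29,v8:0
step 3: dist = v0:inf,v1:inf,v2:13,v3:inf,v4:inf,v5:inf,v6:inf,v7:29,v8:0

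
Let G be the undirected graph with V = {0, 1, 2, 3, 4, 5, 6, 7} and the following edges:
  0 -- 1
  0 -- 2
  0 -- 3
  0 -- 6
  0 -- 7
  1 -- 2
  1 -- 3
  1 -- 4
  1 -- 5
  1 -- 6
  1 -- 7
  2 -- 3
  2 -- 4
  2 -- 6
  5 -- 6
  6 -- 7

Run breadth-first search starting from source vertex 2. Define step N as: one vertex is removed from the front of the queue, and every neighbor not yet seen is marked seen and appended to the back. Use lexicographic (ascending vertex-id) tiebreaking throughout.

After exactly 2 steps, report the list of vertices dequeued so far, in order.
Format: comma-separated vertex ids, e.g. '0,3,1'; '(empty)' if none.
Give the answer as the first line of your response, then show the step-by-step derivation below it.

2,0

step 1: dequeue 2; queue=[0,1,3,4,6]; order=2
step 2: dequeue 0; queue=[1,3,4,6,7]; order=2,0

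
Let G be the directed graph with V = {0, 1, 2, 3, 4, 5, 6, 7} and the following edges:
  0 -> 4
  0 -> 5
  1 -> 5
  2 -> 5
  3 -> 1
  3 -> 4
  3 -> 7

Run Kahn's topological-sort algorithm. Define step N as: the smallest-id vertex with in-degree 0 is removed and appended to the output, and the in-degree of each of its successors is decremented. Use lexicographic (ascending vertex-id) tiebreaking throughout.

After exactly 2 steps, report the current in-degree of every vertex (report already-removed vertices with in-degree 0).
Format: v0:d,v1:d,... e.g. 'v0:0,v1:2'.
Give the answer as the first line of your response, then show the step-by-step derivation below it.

v0:0,v1:1,v2:0,v3:0,v4:1,v5:1,v6:0,v7:1

step 1: output 0; order=[0]; indeg=(0,1,0,0,1,2,0,1)
step 2: output 2; order=[0,2]; indeg=(0,1,0,0,1,1,0,1)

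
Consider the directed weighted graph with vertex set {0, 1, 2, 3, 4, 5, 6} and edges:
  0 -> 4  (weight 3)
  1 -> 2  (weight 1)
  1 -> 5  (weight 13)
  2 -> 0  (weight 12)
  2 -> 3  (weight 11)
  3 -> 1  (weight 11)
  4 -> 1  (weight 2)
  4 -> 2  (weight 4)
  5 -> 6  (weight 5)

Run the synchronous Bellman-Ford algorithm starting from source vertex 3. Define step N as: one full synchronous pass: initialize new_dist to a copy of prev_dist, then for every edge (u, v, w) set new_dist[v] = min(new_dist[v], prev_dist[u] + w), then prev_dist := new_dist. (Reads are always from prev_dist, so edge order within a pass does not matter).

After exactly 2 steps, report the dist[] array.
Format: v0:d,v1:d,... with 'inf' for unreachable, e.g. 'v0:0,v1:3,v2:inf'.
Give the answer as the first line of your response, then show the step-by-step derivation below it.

v0:inf,v1:11,v2:12,v3:0,v4:inf,v5:24,v6:inf

step 1: dist = v0:inf,v1:11,v2:inf,v3:0,v4:inf,v5:inf,v6:inf
step 2: dist = v0:inf,v1:11,v2:12,v3:0,v4:inf,v5:24,v6:inf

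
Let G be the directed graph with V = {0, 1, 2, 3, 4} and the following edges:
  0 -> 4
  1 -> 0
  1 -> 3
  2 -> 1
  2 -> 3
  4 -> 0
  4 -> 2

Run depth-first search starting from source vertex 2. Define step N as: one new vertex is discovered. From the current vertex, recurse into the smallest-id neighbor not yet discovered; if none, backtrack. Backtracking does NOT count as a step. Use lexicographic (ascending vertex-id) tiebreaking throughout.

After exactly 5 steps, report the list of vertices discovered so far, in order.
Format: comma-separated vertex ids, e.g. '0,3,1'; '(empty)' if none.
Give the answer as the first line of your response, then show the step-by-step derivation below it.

2,1,0,4,3

step 1: discover 2; path=2; order=2
step 2: discover 1; path=2>1; order=2,1
step 3: discover 0; path=2>1>0; order=2,1,0
step 4: discover 4; path=2>1>0>4; order=2,1,0,4
step 5: discover 3; path=2>1>3; order=2,1,0,4,3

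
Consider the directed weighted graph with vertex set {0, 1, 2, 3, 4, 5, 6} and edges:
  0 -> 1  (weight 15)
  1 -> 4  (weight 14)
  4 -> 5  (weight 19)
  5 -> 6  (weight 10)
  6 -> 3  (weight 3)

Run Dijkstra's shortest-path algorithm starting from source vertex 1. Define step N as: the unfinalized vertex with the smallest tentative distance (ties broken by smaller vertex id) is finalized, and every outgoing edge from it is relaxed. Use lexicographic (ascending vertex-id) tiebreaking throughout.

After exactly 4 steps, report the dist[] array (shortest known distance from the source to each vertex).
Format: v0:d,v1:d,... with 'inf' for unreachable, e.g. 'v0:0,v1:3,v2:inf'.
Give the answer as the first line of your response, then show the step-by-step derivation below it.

v0:inf,v1:0,v2:inf,v3:46,v4:14,v5:33,v6:43

step 1: dist = v0:inf,v1:0,v2:inf,v3:inf,v4:14,v5:inf,v6:inf
step 2: dist = v0:inf,v1:0,v2:inf,v3:inf,v4:14,v5:33,v6:inf
step 3: dist = v0:inf,v1:0,v2:inf,v3:inf,v4:14,v5:33,v6:43
step 4: dist = v0:inf,v1:0,v2:inf,v3:46,v4:14,v5:33,v6:43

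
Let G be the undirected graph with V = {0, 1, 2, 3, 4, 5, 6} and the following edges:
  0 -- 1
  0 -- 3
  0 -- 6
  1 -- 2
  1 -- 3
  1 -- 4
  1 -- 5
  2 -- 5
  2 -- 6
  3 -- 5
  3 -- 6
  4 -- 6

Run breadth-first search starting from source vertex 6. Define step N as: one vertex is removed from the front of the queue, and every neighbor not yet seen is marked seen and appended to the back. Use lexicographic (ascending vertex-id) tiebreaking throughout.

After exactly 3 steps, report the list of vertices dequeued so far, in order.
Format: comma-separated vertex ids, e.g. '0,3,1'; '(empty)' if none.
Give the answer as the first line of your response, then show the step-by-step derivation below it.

6,0,2

step 1: dequeue 6; queue=[0,2,3,4]; order=6
step 2: dequeue 0; queue=[2,3,4,1]; order=6,0
step 3: dequeue 2; queue=[3,4,1,5]; order=6,0,2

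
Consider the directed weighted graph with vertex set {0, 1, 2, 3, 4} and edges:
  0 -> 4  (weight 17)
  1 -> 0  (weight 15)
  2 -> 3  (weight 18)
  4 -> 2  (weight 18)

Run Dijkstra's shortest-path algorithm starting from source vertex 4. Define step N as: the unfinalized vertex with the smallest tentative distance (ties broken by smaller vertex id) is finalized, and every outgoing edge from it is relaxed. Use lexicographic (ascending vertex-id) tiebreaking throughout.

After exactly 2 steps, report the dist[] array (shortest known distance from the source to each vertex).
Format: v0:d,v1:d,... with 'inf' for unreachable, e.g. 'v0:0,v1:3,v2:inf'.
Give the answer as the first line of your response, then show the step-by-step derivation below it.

v0:inf,v1:inf,v2:18,v3:36,v4:0

step 1: dist = v0:inf,v1:inf,v2:18,v3:inf,v4:0
step 2: dist = v0:inf,v1:inf,v2:18,v3:36,v4:0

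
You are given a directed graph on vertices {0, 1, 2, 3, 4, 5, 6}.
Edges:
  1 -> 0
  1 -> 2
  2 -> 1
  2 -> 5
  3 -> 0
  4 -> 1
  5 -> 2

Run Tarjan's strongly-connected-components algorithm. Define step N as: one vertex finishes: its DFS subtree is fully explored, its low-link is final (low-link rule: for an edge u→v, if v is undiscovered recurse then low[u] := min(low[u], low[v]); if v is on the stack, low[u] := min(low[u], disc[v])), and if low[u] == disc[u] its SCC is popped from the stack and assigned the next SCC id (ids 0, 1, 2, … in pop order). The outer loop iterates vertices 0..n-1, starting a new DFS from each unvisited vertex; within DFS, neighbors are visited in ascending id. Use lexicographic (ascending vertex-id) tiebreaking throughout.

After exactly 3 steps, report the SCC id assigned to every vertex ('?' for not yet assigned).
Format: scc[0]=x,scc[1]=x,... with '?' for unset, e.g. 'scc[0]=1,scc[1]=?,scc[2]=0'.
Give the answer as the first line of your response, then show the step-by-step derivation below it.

scc[0]=0,scc[1]=?,scc[2]=?,scc[3]=?,scc[4]=?,scc[5]=?,scc[6]=?

step 1: low=(low[0]=0,low[1]=?,low[2]=?,low[3]=?,low[4]=?,low[5]=?,low[6]=?); scc=(scc[0]=0,scc[1]=?,scc[2]=?,scc[3]=?,scc[4]=?,scc[5]=?,scc[6]=?)
step 2: low=(low[0]=0,low[1]=1,low[2]=1,low[3]=?,low[4]=?,low[5]=2,low[6]=?); scc=(scc[0]=0,scc[1]=?,scc[2]=?,scc[3]=?,scc[4]=?,scc[5]=?,scc[6]=?)
step 3: low=(low[0]=0,low[1]=1,low[2]=1,low[3]=?,low[4]=?,low[5]=2,low[6]=?); scc=(scc[0]=0,scc[1]=?,scc[2]=?,scc[3]=?,scc[4]=?,scc[5]=?,scc[6]=?)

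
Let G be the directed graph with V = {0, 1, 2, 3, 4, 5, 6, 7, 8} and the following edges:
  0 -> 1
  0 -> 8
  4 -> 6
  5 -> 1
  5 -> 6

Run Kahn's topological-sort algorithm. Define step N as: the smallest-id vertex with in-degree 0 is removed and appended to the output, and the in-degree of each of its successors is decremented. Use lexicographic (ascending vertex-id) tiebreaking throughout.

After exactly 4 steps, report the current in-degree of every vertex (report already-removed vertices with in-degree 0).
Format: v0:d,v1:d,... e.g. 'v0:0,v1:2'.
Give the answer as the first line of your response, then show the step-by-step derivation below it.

v0:0,v1:1,v2:0,v3:0,v4:0,v5:0,v6:1,v7:0,v8:0

step 1: output 0; order=[0]; indeg=(0,1,0,0,0,0,2,0,0)
step 2: output 2; order=[0,2]; indeg=(0,1,0,0,0,0,2,0,0)
step 3: output 3; order=[0,2,3]; indeg=(0,1,0,0,0,0,2,0,0)
step 4: output 4; order=[0,2,3,4]; indeg=(0,1,0,0,0,0,1,0,0)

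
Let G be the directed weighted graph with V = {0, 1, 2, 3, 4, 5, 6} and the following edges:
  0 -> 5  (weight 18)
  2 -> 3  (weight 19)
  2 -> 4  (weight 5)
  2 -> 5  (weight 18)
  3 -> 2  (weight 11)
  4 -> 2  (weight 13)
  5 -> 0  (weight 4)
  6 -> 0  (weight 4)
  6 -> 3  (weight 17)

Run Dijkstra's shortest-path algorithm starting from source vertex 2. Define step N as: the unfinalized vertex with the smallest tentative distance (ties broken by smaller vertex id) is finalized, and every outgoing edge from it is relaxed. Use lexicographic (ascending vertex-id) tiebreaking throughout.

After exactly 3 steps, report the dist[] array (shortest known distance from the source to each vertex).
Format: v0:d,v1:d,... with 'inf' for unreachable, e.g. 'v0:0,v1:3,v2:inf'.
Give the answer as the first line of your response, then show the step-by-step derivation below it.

v0:22,v1:inf,v2:0,v3:19,v4:5,v5:18,v6:inf

step 1: dist = v0:inf,v1:inf,v2:0,v3:19,v4:5,v5:18,v6:inf
step 2: dist = v0:inf,v1:inf,v2:0,v3:19,v4:5,v5:18,v6:inf
step 3: dist = v0:22,v1:inf,v2:0,v3:19,v4:5,v5:18,v6:inf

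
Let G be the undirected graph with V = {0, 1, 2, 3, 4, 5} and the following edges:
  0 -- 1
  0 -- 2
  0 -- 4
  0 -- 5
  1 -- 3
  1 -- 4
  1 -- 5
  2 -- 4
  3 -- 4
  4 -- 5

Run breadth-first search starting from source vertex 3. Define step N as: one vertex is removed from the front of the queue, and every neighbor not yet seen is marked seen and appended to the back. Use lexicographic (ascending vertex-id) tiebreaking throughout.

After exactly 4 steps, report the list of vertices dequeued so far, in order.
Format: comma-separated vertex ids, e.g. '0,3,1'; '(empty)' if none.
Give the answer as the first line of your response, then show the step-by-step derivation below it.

3,1,4,0

step 1: dequeue 3; queue=[1,4]; order=3
step 2: dequeue 1; queue=[4,0,5]; order=3,1
step 3: dequeue 4; queue=[0,5,2]; order=3,1,4
step 4: dequeue 0; queue=[5,2]; order=3,1,4,0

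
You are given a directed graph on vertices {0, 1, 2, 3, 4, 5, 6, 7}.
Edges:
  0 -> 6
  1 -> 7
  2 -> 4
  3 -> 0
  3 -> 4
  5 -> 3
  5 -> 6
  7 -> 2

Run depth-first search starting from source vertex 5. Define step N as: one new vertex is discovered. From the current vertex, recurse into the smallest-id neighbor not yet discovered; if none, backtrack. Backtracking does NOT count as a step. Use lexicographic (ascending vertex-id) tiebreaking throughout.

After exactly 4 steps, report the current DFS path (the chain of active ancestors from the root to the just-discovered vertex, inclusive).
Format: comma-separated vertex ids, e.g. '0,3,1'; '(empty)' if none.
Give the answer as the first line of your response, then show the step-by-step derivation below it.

5,3,0,6

step 1: discover 5; path=5; order=5
step 2: discover 3; path=5>3; order=5,3
step 3: discover 0; path=5>3>0; order=5,3,0
step 4: discover 6; path=5>3>0>6; order=5,3,0,6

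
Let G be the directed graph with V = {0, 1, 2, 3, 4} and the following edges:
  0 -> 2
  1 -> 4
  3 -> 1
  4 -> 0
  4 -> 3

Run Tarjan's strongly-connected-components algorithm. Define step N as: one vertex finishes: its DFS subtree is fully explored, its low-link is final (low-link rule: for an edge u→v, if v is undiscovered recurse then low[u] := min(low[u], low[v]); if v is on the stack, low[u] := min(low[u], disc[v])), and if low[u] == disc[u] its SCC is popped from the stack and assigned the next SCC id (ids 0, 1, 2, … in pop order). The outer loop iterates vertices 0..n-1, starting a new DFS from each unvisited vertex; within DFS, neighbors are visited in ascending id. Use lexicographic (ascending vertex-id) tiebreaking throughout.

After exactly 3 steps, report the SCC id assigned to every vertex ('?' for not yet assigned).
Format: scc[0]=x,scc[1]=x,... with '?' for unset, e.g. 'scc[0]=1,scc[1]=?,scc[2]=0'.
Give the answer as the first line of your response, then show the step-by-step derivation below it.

scc[0]=1,scc[1]=?,scc[2]=0,scc[3]=?,scc[4]=?

step 1: low=(low[0]=0,low[1]=?,low[2]=1,low[3]=?,low[4]=?); scc=(scc[0]=?,scc[1]=?,scc[2]=0,scc[3]=?,scc[4]=?)
step 2: low=(low[0]=0,low[1]=?,low[2]=1,low[3]=?,low[4]=?); scc=(scc[0]=1,scc[1]=?,scc[2]=0,scc[3]=?,scc[4]=?)
step 3: low=(low[0]=0,low[1]=2,low[2]=1,low[3]=2,low[4]=3); scc=(scc[0]=1,scc[1]=?,scc[2]=0,scc[3]=?,scc[4]=?)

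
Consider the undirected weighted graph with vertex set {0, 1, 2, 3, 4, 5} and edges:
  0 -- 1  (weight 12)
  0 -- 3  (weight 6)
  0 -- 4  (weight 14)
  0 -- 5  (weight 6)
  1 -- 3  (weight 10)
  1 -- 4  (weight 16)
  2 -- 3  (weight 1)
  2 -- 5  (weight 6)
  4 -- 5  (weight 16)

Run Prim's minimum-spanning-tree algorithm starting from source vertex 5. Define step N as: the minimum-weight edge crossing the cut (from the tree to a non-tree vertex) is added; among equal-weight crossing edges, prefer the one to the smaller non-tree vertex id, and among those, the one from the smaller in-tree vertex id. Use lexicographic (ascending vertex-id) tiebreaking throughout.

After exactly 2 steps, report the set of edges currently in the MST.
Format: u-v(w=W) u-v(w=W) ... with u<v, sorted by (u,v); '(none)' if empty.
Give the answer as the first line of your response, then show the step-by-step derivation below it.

0-5(w=6) 2-5(w=6)

step 1: add edge 0-5 (w=6); MST = {0-5(w=6)}
step 2: add edge 2-5 (w=6); MST = {0-5(w=6) 2-5(w=6)}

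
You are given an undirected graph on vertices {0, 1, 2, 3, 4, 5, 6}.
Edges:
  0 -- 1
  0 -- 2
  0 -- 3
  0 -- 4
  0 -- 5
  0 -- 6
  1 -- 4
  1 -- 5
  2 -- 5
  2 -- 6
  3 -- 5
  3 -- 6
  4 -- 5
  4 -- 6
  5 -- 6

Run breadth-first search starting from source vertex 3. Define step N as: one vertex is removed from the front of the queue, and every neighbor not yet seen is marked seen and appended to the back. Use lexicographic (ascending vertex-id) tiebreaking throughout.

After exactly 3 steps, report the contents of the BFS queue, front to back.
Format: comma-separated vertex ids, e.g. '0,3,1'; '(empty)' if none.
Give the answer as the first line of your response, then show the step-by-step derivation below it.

6,1,2,4

step 1: dequeue 3; queue=[0,5,6]; order=3
step 2: dequeue 0; queue=[5,6,1,2,4]; order=3,0
step 3: dequeue 5; queue=[6,1,2,4]; order=3,0,5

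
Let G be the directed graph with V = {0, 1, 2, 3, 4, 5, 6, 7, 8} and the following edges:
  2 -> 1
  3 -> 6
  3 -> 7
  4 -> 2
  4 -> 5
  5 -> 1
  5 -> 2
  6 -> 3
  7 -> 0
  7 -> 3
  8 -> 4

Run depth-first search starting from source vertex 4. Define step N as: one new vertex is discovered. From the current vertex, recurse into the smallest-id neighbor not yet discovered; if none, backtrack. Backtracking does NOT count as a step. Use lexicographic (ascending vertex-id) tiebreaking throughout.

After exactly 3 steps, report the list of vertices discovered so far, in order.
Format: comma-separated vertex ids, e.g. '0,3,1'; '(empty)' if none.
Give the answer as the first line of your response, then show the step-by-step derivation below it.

4,2,1

step 1: discover 4; path=4; order=4
step 2: discover 2; path=4>2; order=4,2
step 3: discover 1; path=4>2>1; order=4,2,1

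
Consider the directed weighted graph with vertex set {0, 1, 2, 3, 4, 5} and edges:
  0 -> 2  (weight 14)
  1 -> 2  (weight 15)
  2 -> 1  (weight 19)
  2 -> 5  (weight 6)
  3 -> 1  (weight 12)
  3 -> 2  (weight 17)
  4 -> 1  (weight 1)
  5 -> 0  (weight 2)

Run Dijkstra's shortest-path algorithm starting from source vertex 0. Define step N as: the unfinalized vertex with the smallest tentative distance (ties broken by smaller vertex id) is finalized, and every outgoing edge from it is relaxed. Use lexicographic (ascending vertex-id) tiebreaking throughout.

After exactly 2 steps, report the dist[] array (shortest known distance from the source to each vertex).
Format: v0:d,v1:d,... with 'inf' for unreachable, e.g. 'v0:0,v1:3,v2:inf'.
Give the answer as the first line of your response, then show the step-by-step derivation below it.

v0:0,v1:33,v2:14,v3:inf,v4:inf,v5:20

step 1: dist = v0:0,v1:inf,v2:14,v3:inf,v4:inf,v5:inf
step 2: dist = v0:0,v1:33,v2:14,v3:inf,v4:inf,v5:20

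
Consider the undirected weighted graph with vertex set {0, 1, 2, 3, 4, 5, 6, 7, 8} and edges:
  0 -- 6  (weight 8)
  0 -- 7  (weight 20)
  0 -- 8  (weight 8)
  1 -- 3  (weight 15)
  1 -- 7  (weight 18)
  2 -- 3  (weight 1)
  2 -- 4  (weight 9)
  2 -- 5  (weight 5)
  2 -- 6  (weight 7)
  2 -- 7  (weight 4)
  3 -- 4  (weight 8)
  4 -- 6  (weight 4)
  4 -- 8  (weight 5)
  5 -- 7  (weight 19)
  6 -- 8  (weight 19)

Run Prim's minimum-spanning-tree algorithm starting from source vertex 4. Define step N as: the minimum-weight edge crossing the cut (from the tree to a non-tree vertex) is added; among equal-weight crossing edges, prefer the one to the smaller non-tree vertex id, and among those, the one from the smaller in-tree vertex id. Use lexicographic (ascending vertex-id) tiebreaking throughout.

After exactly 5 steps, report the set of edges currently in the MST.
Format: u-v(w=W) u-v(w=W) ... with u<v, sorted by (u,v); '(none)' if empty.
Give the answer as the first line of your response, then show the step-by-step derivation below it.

2-3(w=1) 2-6(w=7) 2-7(w=4) 4-6(w=4) 4-8(w=5)

step 1: add edge 4-6 (w=4); MST = {4-6(w=4)}
step 2: add edge 4-8 (w=5); MST = {4-6(w=4) 4-8(w=5)}
step 3: add edge 2-6 (w=7); MST = {2-6(w=7) 4-6(w=4) 4-8(w=5)}
step 4: add edge 2-3 (w=1); MST = {2-3(w=1) 2-6(w=7) 4-6(w=4) 4-8(w=5)}
step 5: add edge 2-7 (w=4); MST = {2-3(w=1) 2-6(w=7) 2-7(w=4) 4-6(w=4) 4-8(w=5)}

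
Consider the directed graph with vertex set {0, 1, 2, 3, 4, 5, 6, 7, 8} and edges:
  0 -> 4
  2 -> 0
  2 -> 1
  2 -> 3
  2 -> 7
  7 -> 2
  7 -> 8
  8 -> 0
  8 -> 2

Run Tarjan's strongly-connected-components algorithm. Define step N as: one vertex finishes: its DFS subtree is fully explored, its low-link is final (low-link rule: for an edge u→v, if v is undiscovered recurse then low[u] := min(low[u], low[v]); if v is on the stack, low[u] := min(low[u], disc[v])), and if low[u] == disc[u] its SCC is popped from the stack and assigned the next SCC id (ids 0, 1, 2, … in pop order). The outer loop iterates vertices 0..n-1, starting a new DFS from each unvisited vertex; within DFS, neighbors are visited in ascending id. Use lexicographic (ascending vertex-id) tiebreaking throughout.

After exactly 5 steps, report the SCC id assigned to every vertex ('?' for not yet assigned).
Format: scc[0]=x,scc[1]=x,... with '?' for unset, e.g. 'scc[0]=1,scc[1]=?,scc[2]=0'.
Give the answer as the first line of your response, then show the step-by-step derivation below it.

scc[0]=1,scc[1]=2,scc[2]=?,scc[3]=3,scc[4]=0,scc[5]=?,scc[6]=?,scc[7]=?,scc[8]=?

step 1: low=(low[0]=0,low[1]=?,low[2]=?,low[3]=?,low[4]=1,low[5]=?,low[6]=?,low[7]=?,low[8]=?); scc=(scc[0]=?,scc[1]=?,scc[2]=?,scc[3]=?,scc[4]=0,scc[5]=?,scc[6]=?,scc[7]=?,scc[8]=?)
step 2: low=(low[0]=0,low[1]=?,low[2]=?,low[3]=?,low[4]=1,low[5]=?,low[6]=?,low[7]=?,low[8]=?); scc=(scc[0]=1,scc[1]=?,scc[2]=?,scc[3]=?,scc[4]=0,scc[5]=?,scc[6]=?,scc[7]=?,scc[8]=?)
step 3: low=(low[0]=0,low[1]=2,low[2]=?,low[3]=?,low[4]=1,low[5]=?,low[6]=?,low[7]=?,low[8]=?); scc=(scc[0]=1,scc[1]=2,scc[2]=?,scc[3]=?,scc[4]=0,scc[5]=?,scc[6]=?,scc[7]=?,scc[8]=?)
step 4: low=(low[0]=0,low[1]=2,low[2]=3,low[3]=4,low[4]=1,low[5]=?,low[6]=?,low[7]=?,low[8]=?); scc=(scc[0]=1,scc[1]=2,scc[2]=?,scc[3]=3,scc[4]=0,scc[5]=?,scc[6]=?,scc[7]=?,scc[8]=?)
step 5: low=(low[0]=0,low[1]=2,low[2]=3,low[3]=4,low[4]=1,low[5]=?,low[6]=?,low[7]=3,low[8]=3); scc=(scc[0]=1,scc[1]=2,scc[2]=?,scc[3]=3,scc[4]=0,scc[5]=?,scc[6]=?,scc[7]=?,scc[8]=?)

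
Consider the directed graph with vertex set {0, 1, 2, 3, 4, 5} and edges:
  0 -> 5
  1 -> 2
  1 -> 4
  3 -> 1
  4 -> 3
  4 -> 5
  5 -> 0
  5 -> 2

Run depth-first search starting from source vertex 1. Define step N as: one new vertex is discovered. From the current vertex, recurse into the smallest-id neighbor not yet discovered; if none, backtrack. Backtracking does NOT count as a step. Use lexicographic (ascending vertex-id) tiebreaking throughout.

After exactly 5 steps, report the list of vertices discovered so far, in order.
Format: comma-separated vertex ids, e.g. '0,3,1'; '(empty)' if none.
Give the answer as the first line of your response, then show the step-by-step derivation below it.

1,2,4,3,5

step 1: discover 1; path=1; order=1
step 2: discover 2; path=1>2; order=1,2
step 3: discover 4; path=1>4; order=1,2,4
step 4: discover 3; path=1>4>3; order=1,2,4,3
step 5: discover 5; path=1>4>5; order=1,2,4,3,5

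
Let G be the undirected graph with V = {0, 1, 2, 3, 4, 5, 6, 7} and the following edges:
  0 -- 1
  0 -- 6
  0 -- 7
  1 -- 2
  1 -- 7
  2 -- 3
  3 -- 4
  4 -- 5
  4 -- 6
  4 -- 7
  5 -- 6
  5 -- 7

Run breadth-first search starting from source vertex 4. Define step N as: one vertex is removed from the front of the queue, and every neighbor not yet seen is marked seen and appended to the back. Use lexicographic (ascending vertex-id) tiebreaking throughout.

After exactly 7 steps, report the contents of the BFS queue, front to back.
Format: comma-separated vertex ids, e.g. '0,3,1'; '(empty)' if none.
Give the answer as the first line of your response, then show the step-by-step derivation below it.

1

step 1: dequeue 4; queue=[3,5,6,7]; order=4
step 2: dequeue 3; queue=[5,6,7,2]; order=4,3
step 3: dequeue 5; queue=[6,7,2]; order=4,3,5
step 4: dequeue 6; queue=[7,2,0]; order=4,3,5,6
step 5: dequeue 7; queue=[2,0,1]; order=4,3,5,6,7
step 6: dequeue 2; queue=[0,1]; order=4,3,5,6,7,2
step 7: dequeue 0; queue=[1]; order=4,3,5,6,7,2,0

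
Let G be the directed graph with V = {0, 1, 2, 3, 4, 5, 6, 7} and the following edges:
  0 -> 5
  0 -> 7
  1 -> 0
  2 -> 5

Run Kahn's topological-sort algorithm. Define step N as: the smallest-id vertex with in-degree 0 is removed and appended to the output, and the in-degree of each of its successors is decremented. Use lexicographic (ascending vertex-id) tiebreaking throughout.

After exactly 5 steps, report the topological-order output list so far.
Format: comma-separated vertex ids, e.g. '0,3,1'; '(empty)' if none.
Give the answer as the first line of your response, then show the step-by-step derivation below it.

1,0,2,3,4

step 1: output 1; order=[1]; indeg=(0,0,0,0,0,2,0,1)
step 2: output 0; order=[1,0]; indeg=(0,0,0,0,0,1,0,0)
step 3: output 2; order=[1,0,2]; indeg=(0,0,0,0,0,0,0,0)
step 4: output 3; order=[1,0,2,3]; indeg=(0,0,0,0,0,0,0,0)
step 5: output 4; order=[1,0,2,3,4]; indeg=(0,0,0,0,0,0,0,0)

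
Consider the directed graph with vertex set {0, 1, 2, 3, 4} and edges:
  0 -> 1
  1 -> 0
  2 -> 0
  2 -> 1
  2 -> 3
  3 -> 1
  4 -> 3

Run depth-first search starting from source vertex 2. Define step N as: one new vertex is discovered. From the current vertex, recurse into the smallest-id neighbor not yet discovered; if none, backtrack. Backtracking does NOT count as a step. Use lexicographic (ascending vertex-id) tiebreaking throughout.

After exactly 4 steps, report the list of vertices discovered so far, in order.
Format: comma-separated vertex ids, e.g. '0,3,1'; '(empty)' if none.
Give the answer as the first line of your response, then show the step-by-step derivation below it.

2,0,1,3

step 1: discover 2; path=2; order=2
step 2: discover 0; path=2>0; order=2,0
step 3: discover 1; path=2>0>1; order=2,0,1
step 4: discover 3; path=2>3; order=2,0,1,3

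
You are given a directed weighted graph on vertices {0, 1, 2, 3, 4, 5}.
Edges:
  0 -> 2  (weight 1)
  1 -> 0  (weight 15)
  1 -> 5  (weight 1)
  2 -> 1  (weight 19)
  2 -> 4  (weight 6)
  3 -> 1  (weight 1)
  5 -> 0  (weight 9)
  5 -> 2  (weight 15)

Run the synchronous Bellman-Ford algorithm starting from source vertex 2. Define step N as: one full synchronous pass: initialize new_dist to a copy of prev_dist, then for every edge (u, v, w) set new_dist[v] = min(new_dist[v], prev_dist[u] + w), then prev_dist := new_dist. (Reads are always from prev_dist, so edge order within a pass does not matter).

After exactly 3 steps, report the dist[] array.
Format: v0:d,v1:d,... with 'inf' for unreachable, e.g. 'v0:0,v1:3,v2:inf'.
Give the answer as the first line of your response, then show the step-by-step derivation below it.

v0:29,v1:19,v2:0,v3:inf,v4:6,v5:20

step 1: dist = v0:inf,v1:19,v2:0,v3:inf,v4:6,v5:inf
step 2: dist = v0:34,v1:19,v2:0,v3:inf,v4:6,v5:20
step 3: dist = v0:29,v1:19,v2:0,v3:inf,v4:6,v5:20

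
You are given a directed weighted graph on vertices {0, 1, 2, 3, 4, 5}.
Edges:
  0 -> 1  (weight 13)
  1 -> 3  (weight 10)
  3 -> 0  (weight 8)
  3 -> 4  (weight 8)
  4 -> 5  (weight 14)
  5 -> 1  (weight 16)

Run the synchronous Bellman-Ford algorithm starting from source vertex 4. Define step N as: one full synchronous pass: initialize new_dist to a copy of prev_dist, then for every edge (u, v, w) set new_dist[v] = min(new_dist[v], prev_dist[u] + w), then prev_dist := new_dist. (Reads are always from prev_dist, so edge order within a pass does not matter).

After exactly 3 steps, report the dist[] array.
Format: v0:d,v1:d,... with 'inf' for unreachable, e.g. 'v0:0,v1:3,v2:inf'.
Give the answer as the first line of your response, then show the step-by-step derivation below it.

v0:inf,v1:30,v2:inf,v3:40,v4:0,v5:14

step 1: dist = v0:inf,v1:inf,v2:inf,v3:inf,v4:0,v5:14
step 2: dist = v0:inf,v1:30,v2:inf,v3:inf,v4:0,v5:14
step 3: dist = v0:inf,v1:30,v2:inf,v3:40,v4:0,v5:14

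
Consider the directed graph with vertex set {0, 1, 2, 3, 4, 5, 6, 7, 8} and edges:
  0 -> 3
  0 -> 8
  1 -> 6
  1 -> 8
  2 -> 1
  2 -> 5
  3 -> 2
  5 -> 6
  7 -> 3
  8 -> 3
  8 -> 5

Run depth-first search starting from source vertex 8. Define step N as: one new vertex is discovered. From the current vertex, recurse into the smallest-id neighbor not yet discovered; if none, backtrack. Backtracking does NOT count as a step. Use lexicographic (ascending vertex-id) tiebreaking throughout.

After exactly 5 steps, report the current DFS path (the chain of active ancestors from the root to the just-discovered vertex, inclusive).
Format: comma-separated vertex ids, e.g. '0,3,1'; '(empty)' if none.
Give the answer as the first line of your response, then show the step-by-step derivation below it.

8,3,2,1,6

step 1: discover 8; path=8; order=8
step 2: discover 3; path=8>3; order=8,3
step 3: discover 2; path=8>3>2; order=8,3,2
step 4: discover 1; path=8>3>2>1; order=8,3,2,1
step 5: discover 6; path=8>3>2>1>6; order=8,3,2,1,6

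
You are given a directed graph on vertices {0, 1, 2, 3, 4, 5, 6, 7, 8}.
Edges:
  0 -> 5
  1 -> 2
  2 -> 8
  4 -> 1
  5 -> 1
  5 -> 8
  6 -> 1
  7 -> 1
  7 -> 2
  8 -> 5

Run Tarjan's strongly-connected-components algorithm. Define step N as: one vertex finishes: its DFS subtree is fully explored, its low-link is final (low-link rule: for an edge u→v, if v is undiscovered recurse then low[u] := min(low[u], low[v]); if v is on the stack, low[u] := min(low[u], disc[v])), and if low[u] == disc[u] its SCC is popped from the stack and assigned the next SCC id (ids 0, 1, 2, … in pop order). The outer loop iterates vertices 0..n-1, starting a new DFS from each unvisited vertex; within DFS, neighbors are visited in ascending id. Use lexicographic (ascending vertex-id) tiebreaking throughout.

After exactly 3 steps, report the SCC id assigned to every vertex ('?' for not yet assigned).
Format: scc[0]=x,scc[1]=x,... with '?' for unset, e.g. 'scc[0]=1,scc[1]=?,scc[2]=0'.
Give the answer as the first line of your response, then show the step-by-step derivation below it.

scc[0]=?,scc[1]=?,scc[2]=?,scc[3]=?,scc[4]=?,scc[5]=?,scc[6]=?,scc[7]=?,scc[8]=?

step 1: low=(low[0]=0,low[1]=2,low[2]=3,low[3]=?,low[4]=?,low[5]=1,low[6]=?,low[7]=?,low[8]=1); scc=(scc[0]=?,scc[1]=?,scc[2]=?,scc[3]=?,scc[4]=?,scc[5]=?,scc[6]=?,scc[7]=?,scc[8]=?)
step 2: low=(low[0]=0,low[1]=2,low[2]=1,low[3]=?,low[4]=?,low[5]=1,low[6]=?,low[7]=?,low[8]=1); scc=(scc[0]=?,scc[1]=?,scc[2]=?,scc[3]=?,scc[4]=?,scc[5]=?,scc[6]=?,scc[7]=?,scc[8]=?)
step 3: low=(low[0]=0,low[1]=1,low[2]=1,low[3]=?,low[4]=?,low[5]=1,low[6]=?,low[7]=?,low[8]=1); scc=(scc[0]=?,scc[1]=?,scc[2]=?,scc[3]=?,scc[4]=?,scc[5]=?,scc[6]=?,scc[7]=?,scc[8]=?)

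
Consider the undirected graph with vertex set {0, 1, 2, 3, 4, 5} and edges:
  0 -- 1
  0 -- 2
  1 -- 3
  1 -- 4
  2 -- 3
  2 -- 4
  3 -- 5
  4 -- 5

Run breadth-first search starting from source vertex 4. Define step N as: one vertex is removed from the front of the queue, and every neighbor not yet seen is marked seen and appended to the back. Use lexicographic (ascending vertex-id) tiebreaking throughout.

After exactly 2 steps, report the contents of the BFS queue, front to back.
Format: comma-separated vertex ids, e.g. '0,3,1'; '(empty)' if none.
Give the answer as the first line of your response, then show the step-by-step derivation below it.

2,5,0,3

step 1: dequeue 4; queue=[1,2,5]; order=4
step 2: dequeue 1; queue=[2,5,0,3]; order=4,1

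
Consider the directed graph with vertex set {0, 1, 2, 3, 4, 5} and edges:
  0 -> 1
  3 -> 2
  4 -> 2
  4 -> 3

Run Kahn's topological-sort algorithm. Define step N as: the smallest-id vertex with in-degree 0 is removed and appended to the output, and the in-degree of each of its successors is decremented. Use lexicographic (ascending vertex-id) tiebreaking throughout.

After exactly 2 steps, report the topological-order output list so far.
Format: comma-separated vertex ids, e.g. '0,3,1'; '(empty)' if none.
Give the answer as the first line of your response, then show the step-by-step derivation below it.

0,1

step 1: output 0; order=[0]; indeg=(0,0,2,1,0,0)
step 2: output 1; order=[0,1]; indeg=(0,0,2,1,0,0)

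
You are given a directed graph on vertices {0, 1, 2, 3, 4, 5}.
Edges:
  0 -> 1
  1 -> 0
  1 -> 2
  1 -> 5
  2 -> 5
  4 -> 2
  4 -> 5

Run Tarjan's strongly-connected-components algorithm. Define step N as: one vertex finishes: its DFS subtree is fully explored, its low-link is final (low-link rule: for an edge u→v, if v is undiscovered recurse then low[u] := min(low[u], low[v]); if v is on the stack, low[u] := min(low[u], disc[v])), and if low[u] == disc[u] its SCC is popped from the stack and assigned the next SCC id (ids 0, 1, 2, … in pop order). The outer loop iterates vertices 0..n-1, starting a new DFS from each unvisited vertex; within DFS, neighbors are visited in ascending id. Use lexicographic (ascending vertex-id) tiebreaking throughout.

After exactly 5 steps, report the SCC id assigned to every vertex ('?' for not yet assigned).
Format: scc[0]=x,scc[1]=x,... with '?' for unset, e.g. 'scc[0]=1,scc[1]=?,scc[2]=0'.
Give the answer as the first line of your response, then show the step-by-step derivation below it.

scc[0]=2,scc[1]=2,scc[2]=1,scc[3]=3,scc[4]=?,scc[5]=0

step 1: low=(low[0]=0,low[1]=0,low[2]=2,low[3]=?,low[4]=?,low[5]=3); scc=(scc[0]=?,scc[1]=?,scc[2]=?,scc[3]=?,scc[4]=?,scc[5]=0)
step 2: low=(low[0]=0,low[1]=0,low[2]=2,low[3]=?,low[4]=?,low[5]=3); scc=(scc[0]=?,scc[1]=?,scc[2]=1,scc[3]=?,scc[4]=?,scc[5]=0)
step 3: low=(low[0]=0,low[1]=0,low[2]=2,low[3]=?,low[4]=?,low[5]=3); scc=(scc[0]=?,scc[1]=?,scc[2]=1,scc[3]=?,scc[4]=?,scc[5]=0)
step 4: low=(low[0]=0,low[1]=0,low[2]=2,low[3]=?,low[4]=?,low[5]=3); scc=(scc[0]=2,scc[1]=2,scc[2]=1,scc[3]=?,scc[4]=?,scc[5]=0)
step 5: low=(low[0]=0,low[1]=0,low[2]=2,low[3]=4,low[4]=?,low[5]=3); scc=(scc[0]=2,scc[1]=2,scc[2]=1,scc[3]=3,scc[4]=?,scc[5]=0)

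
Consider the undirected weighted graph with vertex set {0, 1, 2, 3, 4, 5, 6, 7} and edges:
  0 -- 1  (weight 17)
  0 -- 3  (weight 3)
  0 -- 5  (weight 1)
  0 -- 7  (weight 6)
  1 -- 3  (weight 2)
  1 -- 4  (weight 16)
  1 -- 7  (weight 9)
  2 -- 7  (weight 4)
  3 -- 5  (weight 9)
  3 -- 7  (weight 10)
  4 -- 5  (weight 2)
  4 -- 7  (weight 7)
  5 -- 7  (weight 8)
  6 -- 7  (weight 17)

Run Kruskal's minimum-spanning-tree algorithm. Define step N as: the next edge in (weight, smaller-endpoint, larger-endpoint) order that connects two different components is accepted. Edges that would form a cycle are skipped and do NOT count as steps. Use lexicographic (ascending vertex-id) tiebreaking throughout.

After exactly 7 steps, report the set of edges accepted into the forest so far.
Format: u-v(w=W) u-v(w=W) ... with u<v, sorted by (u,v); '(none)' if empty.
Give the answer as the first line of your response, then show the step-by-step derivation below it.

0-3(w=3) 0-5(w=1) 0-7(w=6) 1-3(w=2) 2-7(w=4) 4-5(w=2) 6-7(w=17)

step 1: add edge 0-5 (w=1); MST = {0-5(w=1)}
step 2: add edge 1-3 (w=2); MST = {0-5(w=1) 1-3(w=2)}
step 3: add edge 4-5 (w=2); MST = {0-5(w=1) 1-3(w=2) 4-5(w=2)}
step 4: add edge 0-3 (w=3); MST = {0-3(w=3) 0-5(w=1) 1-3(w=2) 4-5(w=2)}
step 5: add edge 2-7 (w=4); MST = {0-3(w=3) 0-5(w=1) 1-3(w=2) 2-7(w=4) 4-5(w=2)}
step 6: add edge 0-7 (w=6); MST = {0-3(w=3) 0-5(w=1) 0-7(w=6) 1-3(w=2) 2-7(w=4) 4-5(w=2)}
step 7: add edge 6-7 (w=17); MST = {0-3(w=3) 0-5(w=1) 0-7(w=6) 1-3(w=2) 2-7(w=4) 4-5(w=2) 6-7(w=17)}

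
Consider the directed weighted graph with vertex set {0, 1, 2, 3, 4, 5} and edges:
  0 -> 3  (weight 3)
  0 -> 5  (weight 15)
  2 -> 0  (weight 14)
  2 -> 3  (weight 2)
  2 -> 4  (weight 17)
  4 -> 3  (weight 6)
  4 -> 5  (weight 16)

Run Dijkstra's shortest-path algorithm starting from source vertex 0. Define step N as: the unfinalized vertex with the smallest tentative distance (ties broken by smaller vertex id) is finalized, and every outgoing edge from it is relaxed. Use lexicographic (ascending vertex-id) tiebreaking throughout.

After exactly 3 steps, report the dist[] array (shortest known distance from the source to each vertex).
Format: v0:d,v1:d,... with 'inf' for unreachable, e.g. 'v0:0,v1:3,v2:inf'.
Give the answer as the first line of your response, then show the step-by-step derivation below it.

v0:0,v1:inf,v2:inf,v3:3,v4:inf,v5:15

step 1: dist = v0:0,v1:inf,v2:inf,v3:3,v4:inf,v5:15
step 2: dist = v0:0,v1:inf,v2:inf,v3:3,v4:inf,v5:15
step 3: dist = v0:0,v1:inf,v2:inf,v3:3,v4:inf,v5:15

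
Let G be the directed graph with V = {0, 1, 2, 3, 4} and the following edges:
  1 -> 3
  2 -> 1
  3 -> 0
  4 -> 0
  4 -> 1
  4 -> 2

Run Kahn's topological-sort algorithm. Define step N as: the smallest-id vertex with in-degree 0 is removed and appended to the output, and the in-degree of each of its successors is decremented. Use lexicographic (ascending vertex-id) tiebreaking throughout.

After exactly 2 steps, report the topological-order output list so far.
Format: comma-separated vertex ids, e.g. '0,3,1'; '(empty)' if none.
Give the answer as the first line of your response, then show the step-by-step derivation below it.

4,2

step 1: output 4; order=[4]; indeg=(1,1,0,1,0)
step 2: output 2; order=[4,2]; indeg=(1,0,0,1,0)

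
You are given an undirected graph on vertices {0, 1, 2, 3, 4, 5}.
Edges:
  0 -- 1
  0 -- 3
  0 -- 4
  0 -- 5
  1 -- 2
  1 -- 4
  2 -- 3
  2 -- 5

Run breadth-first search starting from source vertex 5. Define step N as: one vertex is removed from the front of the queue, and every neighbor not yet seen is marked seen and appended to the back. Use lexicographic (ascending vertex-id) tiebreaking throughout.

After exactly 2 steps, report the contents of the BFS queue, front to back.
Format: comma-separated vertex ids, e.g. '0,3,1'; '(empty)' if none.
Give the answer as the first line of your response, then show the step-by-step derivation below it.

2,1,3,4

step 1: dequeue 5; queue=[0,2]; order=5
step 2: dequeue 0; queue=[2,1,3,4]; order=5,0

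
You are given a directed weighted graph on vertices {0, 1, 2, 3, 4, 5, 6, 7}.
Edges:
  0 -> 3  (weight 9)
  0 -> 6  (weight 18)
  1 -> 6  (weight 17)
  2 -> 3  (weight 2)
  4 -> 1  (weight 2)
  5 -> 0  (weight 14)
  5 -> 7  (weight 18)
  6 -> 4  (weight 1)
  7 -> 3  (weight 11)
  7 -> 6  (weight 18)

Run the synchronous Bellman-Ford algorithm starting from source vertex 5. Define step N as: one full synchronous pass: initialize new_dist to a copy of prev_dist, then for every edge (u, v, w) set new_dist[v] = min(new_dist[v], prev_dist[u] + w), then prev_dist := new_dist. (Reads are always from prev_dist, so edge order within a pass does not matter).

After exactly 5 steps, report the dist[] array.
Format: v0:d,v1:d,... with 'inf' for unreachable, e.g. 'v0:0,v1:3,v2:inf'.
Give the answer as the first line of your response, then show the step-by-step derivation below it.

v0:14,v1:35,v2:inf,v3:23,v4:33,v5:0,v6:32,v7:18

step 1: dist = v0:14,v1:inf,v2:inf,v3:inf,v4:inf,v5:0,v6:inf,v7:18
step 2: dist = v0:14,v1:inf,v2:inf,v3:23,v4:inf,v5:0,v6:32,v7:18
step 3: dist = v0:14,v1:inf,v2:inf,v3:23,v4:33,v5:0,v6:32,v7:18
step 4: dist = v0:14,v1:35,v2:inf,v3:23,v4:33,v5:0,v6:32,v7:18
step 5: dist = v0:14,v1:35,v2:inf,v3:23,v4:33,v5:0,v6:32,v7:18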